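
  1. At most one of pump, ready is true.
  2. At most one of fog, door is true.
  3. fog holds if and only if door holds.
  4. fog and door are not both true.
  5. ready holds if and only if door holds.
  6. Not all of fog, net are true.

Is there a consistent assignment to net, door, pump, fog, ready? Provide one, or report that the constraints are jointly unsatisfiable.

net = False; door = False; pump = False; fog = False; ready = False

  (1) {pump, ready}: 0 true — at most one ✓
  (2) {fog, door}: 0 true — at most one ✓
  (3) fog=F, door=F — same ✓
  (4) fog=F, door=F — not both ✓
  (5) ready=F, door=F — same ✓
  (6) {fog, net}: 0/2 true — not all ✓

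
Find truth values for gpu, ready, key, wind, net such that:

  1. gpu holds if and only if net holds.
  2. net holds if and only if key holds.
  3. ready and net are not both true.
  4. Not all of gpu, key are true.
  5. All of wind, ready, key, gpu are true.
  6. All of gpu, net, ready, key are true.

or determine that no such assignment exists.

Case ready = True:
  (3) with ready=T forces net = False.
  Constraint (6) is violated (net=F) — contradiction.
Case ready = False:
  Constraint (5) is violated (ready=F) — contradiction.
Both cases fail — unsatisfiable.

No satisfying assignment exists.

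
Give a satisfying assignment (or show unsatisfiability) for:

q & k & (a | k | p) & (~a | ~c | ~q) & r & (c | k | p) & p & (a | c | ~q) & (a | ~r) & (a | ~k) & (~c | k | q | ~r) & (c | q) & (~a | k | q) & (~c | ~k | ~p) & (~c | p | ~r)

Unit clause (q) forces q = True.
Unit clause (k) forces k = True.
Unit clause (r) forces r = True.
Unit clause (p) forces p = True.
In (a | ~r) only a is left, so a = True.
In (~c | ~k | ~p) only ~c is left, so c = False.
All clauses satisfied.

r = True, c = False, p = True, k = True, a = True, q = True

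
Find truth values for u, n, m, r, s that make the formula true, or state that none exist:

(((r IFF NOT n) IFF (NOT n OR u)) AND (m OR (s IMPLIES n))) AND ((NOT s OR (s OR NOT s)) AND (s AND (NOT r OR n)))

u = True, n = True, m = True, r = False, s = True

  ((r IFF NOT n) IFF (NOT n OR u)) AND (m OR (s IMPLIES n)) = True
    (r IFF NOT n) IFF (NOT n OR u) = True
      r IFF NOT n = True
        NOT n = False
      NOT n OR u = True
        NOT n = False
    m OR (s IMPLIES n) = True
      s IMPLIES n = True
  (NOT s OR (s OR NOT s)) AND (s AND (NOT r OR n)) = True
    NOT s OR (s OR NOT s) = True
      NOT s = False
      s OR NOT s = True
        NOT s = False
    s AND (NOT r OR n) = True
      NOT r OR n = True
        NOT r = True
Both conjuncts True, so the formula holds.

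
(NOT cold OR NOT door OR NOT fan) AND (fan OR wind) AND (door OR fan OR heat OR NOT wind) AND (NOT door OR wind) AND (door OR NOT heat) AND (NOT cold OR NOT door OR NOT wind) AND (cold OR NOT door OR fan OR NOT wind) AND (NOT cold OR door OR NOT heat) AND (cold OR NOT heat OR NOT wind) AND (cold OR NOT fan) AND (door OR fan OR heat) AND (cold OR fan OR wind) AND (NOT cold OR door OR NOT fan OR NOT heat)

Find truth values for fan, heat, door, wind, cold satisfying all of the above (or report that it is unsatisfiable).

fan = True, heat = False, door = False, wind = True, cold = True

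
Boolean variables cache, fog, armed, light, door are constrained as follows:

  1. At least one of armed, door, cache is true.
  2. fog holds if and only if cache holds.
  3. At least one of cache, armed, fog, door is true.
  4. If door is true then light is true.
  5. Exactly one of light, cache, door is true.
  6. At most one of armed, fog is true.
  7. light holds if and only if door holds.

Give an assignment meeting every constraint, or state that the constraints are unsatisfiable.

cache = True, fog = True, armed = False, light = False, door = False

  (1) {armed, door, cache}: 1 true — at least one ✓
  (2) fog=T, cache=T — same ✓
  (3) {cache, armed, fog, door}: 2 true — at least one ✓
  (4) door=F ⇒ light: vacuous ✓
  (5) {light, cache, door}: 1 true — exactly one ✓
  (6) {armed, fog}: 1 true — at most one ✓
  (7) light=F, door=F — same ✓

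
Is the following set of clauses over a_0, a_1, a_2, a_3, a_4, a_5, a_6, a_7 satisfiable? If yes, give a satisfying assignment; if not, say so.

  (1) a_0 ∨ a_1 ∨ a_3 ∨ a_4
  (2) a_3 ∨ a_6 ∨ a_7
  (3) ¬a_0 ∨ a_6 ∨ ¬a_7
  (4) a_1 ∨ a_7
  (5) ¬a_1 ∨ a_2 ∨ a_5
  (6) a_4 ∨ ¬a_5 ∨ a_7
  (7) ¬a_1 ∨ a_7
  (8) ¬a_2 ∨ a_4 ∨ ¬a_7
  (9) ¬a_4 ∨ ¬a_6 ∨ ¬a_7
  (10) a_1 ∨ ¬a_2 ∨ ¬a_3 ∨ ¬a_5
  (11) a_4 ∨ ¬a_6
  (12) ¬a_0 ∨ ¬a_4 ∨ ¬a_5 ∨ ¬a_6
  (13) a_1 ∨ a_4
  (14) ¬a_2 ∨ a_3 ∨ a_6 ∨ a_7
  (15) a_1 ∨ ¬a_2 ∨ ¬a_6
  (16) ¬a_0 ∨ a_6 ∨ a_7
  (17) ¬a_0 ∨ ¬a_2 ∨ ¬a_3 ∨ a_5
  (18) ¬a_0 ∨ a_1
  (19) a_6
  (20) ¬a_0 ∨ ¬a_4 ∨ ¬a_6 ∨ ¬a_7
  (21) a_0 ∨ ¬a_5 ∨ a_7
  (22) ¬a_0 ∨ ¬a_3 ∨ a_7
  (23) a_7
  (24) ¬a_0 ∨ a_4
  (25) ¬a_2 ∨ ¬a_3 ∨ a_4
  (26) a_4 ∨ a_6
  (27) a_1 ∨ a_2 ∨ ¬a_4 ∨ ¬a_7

Case a_6 = True:
  (a_4 ∨ ¬a_6) forces a_4 = True.
  (¬a_4 ∨ ¬a_6 ∨ ¬a_7) forces a_7 = False.
  Clause (a_7) is falsified — contradiction.
Case a_6 = False:
  Clause (a_6) is falsified — contradiction.
Both cases fail, so the formula is unsatisfiable.

Unsatisfiable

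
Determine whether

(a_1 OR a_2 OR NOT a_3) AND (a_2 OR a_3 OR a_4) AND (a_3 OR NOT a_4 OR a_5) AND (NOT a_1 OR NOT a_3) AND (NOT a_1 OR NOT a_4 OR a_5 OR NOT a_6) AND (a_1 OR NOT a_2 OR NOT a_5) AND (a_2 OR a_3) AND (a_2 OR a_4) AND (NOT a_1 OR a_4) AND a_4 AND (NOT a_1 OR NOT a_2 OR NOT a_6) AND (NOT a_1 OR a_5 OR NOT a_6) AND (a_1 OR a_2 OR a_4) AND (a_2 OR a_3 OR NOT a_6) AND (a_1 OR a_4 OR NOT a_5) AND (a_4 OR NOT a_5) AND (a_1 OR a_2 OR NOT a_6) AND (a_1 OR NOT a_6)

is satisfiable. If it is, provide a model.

Unit clause (a_4) forces a_4 = True.
Set a_1 = False.
  then (a_1 OR NOT a_6) forces a_6 = False.
Set a_2 = True.
  then (a_1 OR NOT a_2 OR NOT a_5) forces a_5 = False.
  then (a_3 OR NOT a_4 OR a_5) forces a_3 = True.
All clauses satisfied.

a_1 = False, a_2 = True, a_3 = True, a_4 = True, a_5 = False, a_6 = False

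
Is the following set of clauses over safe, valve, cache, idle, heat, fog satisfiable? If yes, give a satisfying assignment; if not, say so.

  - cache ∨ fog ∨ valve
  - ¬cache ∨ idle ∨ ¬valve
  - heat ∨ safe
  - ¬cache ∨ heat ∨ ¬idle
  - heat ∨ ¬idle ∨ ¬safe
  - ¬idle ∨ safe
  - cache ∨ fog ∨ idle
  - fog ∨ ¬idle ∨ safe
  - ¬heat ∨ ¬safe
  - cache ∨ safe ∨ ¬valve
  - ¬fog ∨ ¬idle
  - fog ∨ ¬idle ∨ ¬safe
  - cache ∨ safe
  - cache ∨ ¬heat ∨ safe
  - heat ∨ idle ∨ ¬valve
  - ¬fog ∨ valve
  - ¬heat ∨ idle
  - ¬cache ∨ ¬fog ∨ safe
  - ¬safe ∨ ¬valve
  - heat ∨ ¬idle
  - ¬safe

Case safe = True:
  Clause (¬safe) is falsified — contradiction.
Case safe = False:
  (heat ∨ safe) forces heat = True.
  (¬idle ∨ safe) forces idle = False.
  Clause (¬heat ∨ idle) is falsified — contradiction.
Both cases fail, so the formula is unsatisfiable.

UNSATISFIABLE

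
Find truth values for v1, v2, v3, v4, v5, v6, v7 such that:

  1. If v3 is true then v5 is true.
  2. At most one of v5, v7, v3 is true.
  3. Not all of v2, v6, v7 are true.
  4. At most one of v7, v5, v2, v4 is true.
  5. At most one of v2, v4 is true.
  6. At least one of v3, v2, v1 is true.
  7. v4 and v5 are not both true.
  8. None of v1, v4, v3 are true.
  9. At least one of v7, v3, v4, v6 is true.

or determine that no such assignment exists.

v1=F, v2=T, v3=F, v4=F, v5=F, v6=T, v7=F

  (1) v3=F ⇒ v5: vacuous ✓
  (2) {v5, v7, v3}: 0 true — at most one ✓
  (3) {v2, v6, v7}: 2/3 true — not all ✓
  (4) {v7, v5, v2, v4}: 1 true — at most one ✓
  (5) {v2, v4}: 1 true — at most one ✓
  (6) {v3, v2, v1}: 1 true — at least one ✓
  (7) v4=F, v5=F — not both ✓
  (8) {v1, v4, v3}: 0 true — none ✓
  (9) {v7, v3, v4, v6}: 1 true — at least one ✓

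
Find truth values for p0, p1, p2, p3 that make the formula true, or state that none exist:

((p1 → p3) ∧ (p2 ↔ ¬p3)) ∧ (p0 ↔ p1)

p0 = True, p1 = True, p2 = False, p3 = True

  (p1 → p3) ∧ (p2 ↔ ¬p3) = True
    p1 → p3 = True
    p2 ↔ ¬p3 = True
      ¬p3 = False
  p0 ↔ p1 = True
Both conjuncts True, so the formula holds.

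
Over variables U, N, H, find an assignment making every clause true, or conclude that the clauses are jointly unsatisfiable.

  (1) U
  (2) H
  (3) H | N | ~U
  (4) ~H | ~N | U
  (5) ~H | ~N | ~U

U: True, N: False, H: True

Unit clause (U) forces U = True.
Unit clause (H) forces H = True.
In (~H | ~N | ~U) only ~N is left, so N = False.
Check each clause:
  (U): U holds.
  (H): H holds.
  (H | N | ~U): H holds.
  (~H | ~N | U): ~N holds.
  (~H | ~N | ~U): ~N holds.
All clauses satisfied.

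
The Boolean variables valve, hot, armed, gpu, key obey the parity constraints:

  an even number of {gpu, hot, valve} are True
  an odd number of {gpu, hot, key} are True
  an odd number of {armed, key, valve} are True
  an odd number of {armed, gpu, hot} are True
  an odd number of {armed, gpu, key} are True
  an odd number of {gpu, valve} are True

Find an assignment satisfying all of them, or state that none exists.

Unsatisfiable

Adding constraints 3, 5, 6 mod 2: every variable appears an even number of times on the left, so the left side is 0.
But the right sides sum to 1 (mod 2). 0 ≠ 1 — the system is inconsistent.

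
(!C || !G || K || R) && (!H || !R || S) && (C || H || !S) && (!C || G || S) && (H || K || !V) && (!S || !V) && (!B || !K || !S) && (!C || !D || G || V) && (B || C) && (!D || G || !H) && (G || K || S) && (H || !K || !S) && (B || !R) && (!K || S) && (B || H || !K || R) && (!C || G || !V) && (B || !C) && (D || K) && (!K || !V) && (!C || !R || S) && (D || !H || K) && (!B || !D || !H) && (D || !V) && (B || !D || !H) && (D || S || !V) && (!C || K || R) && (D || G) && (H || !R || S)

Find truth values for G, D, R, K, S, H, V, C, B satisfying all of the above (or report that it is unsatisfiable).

G=T, D=T, R=F, K=F, S=F, H=F, V=F, C=F, B=T

Set G = True.
Set D = True.
Set R = False.
Try K = True:
  (!K || S) forces S = True.
  (!S || !V) forces V = False.
  (!B || !K || !S) forces B = False.
  (B || C) forces C = True.
  clause (B || !C) is falsified — backtrack.
So K = False.
  then (!C || !G || K || R) forces C = False.
  then (B || C) forces B = True.
  then (!B || !D || !H) forces H = False.
  then (C || H || !S) forces S = False.
  then (H || K || !V) forces V = False.
All clauses satisfied.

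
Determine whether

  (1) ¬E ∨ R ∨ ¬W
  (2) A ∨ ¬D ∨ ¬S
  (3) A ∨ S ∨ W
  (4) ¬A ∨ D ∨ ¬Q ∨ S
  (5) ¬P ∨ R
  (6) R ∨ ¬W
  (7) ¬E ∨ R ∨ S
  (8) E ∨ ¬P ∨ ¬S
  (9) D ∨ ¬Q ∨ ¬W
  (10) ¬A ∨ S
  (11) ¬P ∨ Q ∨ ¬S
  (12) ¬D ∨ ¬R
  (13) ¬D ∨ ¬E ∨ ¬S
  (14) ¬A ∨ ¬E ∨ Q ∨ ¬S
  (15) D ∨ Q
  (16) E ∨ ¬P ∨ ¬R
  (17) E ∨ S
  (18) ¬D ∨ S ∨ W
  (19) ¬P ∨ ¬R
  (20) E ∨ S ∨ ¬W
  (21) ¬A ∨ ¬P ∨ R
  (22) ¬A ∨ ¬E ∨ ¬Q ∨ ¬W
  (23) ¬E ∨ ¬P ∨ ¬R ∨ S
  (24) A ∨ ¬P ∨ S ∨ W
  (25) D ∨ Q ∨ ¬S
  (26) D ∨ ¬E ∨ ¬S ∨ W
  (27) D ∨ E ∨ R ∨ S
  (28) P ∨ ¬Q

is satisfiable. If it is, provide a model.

R: False, E: False, D: True, P: False, A: True, W: False, S: True, Q: False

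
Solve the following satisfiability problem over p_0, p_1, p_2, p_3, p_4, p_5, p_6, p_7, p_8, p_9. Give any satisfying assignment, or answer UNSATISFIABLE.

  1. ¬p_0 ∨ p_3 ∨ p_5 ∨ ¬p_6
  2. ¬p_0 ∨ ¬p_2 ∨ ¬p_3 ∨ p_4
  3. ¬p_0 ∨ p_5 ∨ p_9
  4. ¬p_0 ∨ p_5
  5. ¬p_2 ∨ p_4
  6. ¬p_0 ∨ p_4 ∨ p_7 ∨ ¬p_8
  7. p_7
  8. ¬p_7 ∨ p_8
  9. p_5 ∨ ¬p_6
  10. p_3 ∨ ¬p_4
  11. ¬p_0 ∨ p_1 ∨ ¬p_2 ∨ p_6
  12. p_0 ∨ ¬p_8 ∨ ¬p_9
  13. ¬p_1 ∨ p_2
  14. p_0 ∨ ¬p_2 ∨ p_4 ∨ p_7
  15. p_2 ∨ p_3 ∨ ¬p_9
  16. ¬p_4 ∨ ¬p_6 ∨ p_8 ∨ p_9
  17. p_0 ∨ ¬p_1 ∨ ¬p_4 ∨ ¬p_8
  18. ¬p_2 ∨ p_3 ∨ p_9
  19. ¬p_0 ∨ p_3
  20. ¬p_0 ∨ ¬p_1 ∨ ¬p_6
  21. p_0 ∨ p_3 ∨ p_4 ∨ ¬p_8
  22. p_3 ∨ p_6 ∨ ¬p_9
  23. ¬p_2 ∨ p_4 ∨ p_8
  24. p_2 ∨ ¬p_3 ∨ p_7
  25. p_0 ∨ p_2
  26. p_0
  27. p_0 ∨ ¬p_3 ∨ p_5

p_0 = True; p_1 = False; p_2 = False; p_3 = True; p_4 = False; p_5 = True; p_6 = True; p_7 = True; p_8 = True; p_9 = True

Unit clause (p_7) forces p_7 = True.
In (¬p_7 ∨ p_8) only p_8 is left, so p_8 = True.
Unit clause (p_0) forces p_0 = True.
In (¬p_0 ∨ p_5) only p_5 is left, so p_5 = True.
In (¬p_0 ∨ p_3) only p_3 is left, so p_3 = True.
Set p_1 = False.
Set p_2 = False.
Set p_4 = False.
Set p_6 = True.
Set p_9 = True.
All clauses satisfied.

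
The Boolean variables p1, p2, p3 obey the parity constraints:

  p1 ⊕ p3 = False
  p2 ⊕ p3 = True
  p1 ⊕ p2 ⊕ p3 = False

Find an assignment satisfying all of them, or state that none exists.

p1 = True; p2 = False; p3 = True

p1 ⊕ p3 = T ⊕ T = False ✓
p2 ⊕ p3 = F ⊕ T = True ✓
p1 ⊕ p2 ⊕ p3 = T ⊕ F ⊕ T = False ✓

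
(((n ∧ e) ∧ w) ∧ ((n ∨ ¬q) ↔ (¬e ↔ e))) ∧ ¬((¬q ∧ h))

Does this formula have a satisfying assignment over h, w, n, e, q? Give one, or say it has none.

No satisfying assignment exists.

Case n = True: the formula simplifies to ((e ∧ w) ∧ (¬e ↔ e)) ∧ ¬((¬q ∧ h)).
  e = True: the conjunct ¬e ↔ e becomes ¬True ↔ True = False.
  e = False: the conjunct e is False.
Case n = False: the conjunct n is False.
Both cases fail — unsatisfiable.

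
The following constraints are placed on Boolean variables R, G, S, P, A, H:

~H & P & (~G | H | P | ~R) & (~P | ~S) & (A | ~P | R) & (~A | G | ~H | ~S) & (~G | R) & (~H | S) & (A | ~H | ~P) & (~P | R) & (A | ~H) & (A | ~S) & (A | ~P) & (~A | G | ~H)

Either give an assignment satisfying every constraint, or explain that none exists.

Unit clause (~H) forces H = False.
Unit clause (P) forces P = True.
In (~P | ~S) only ~S is left, so S = False.
In (~P | R) only R is left, so R = True.
In (A | ~P) only A is left, so A = True.
Set G = False.
All clauses satisfied.

R = True, G = False, S = False, P = True, A = True, H = False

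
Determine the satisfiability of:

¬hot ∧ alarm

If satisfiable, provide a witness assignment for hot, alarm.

hot = False, alarm = True

  ¬hot = True
Both conjuncts True, so the formula holds.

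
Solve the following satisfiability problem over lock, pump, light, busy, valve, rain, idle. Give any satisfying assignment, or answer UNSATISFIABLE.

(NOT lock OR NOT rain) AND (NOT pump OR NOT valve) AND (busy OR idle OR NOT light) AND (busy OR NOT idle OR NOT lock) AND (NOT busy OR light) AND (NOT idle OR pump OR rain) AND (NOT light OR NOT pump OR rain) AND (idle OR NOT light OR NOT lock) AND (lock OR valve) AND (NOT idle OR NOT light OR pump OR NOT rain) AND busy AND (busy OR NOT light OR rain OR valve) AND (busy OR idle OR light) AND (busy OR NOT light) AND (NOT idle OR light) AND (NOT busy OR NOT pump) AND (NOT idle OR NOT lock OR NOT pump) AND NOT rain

lock = False; pump = False; light = True; busy = True; valve = True; rain = False; idle = False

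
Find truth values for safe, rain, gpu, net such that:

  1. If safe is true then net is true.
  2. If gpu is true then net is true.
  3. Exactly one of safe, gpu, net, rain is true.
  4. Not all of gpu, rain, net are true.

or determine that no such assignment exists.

safe: False, rain: True, gpu: False, net: False

  (1) safe=F ⇒ net: vacuous ✓
  (2) gpu=F ⇒ net: vacuous ✓
  (3) {safe, gpu, net, rain}: 1 true — exactly one ✓
  (4) {gpu, rain, net}: 1/3 true — not all ✓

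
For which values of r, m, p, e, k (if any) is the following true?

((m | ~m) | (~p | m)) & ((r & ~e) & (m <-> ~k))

r = True, m = True, p = False, e = False, k = False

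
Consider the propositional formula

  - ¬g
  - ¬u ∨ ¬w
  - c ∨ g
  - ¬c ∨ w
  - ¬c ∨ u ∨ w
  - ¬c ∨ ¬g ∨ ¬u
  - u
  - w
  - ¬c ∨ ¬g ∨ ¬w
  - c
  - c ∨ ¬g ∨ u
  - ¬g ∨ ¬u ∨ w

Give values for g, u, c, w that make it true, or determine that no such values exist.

Case u = True:
  (¬g) forces g = False.
  (¬u ∨ ¬w) forces w = False.
  Clause (w) is falsified — contradiction.
Case u = False:
  Clause (u) is falsified — contradiction.
Both cases fail, so the formula is unsatisfiable.

Unsatisfiable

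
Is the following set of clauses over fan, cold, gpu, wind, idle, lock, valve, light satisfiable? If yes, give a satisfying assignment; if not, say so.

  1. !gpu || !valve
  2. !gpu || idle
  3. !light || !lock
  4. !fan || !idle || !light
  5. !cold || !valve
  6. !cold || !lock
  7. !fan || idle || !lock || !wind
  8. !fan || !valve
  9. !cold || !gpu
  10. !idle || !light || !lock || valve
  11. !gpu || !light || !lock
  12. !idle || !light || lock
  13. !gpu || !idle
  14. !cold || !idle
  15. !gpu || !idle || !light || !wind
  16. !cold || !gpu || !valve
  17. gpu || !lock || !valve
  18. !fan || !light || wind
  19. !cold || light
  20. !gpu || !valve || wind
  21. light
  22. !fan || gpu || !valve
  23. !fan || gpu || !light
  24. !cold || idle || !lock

fan = False, cold = False, gpu = False, wind = True, idle = False, lock = False, valve = False, light = True

Unit clause (light) forces light = True.
In (!light || !lock) only !lock is left, so lock = False.
In (!idle || !light || lock) only !idle is left, so idle = False.
In (!gpu || idle) only !gpu is left, so gpu = False.
In (!fan || gpu || !light) only !fan is left, so fan = False.
Set cold = False.
Set wind = True.
Set valve = False.
All clauses satisfied.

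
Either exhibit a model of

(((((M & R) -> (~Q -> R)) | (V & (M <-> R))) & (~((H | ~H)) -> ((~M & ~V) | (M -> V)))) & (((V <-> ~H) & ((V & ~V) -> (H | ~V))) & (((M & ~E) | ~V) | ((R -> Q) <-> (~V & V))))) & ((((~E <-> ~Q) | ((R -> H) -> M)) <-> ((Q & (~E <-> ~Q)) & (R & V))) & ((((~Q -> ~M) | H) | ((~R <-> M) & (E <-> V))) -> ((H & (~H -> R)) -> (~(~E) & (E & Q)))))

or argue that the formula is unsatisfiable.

Case H = True: the formula simplifies to ((((M & R) -> (~Q -> R)) | (V & (M <-> R))) & (~V & (((M & ~E) | ~V) | ((R -> Q) <-> (~V & V))))) & ((((~E <-> ~Q) | M) <-> ((Q & (~E <-> ~Q)) & (R & V))) & (~(~E) & (E & Q))).
  V = True: the conjunct ~V is False.
  V = False: simplifies to ((M & R) -> (~Q -> R)) & (~(((~E <-> ~Q) | M)) & (~(~E) & (E & Q))).
    Q = True: simplifies to ~((E | M)) & (~(~E) & E).
      E = True: the conjunct ~((E | M)) becomes ~((True | M)) = False.
      E = False: the conjunct ~(~E) becomes ~(~False) = False.
    Q = False: the conjunct Q is False.
Case H = False: the formula simplifies to ((((M & R) -> (~Q -> R)) | (V & (M <-> R))) & ((V & ((V & ~V) -> ~V)) & (((M & ~E) | ~V) | ((R -> Q) <-> (~V & V))))) & (((~E <-> ~Q) | (~R -> M)) <-> ((Q & (~E <-> ~Q)) & (R & V))).
  V = True: simplifies to ((((M & R) -> (~Q -> R)) | (M <-> R)) & ((M & ~E) | ~((R -> Q)))) & (((~E <-> ~Q) | (~R -> M)) <-> ((Q & (~E <-> ~Q)) & R)).
    R = True: simplifies to ((M & ~E) | ~Q) & (Q & (~E <-> ~Q)).
      Q = True: simplifies to (M & ~E) & E.
        E = True: the conjunct ~E is False.
        E = False: the conjunct E is False.
      Q = False: the conjunct Q is False.
    R = False: simplifies to (M & ~E) & ~(((~E <-> ~Q) | M)).
      M = True: the conjunct ~(((~E <-> ~Q) | M)) becomes ~(((~E <-> ~Q) | True)) = False.
      M = False: the conjunct M is False.
  V = False: the conjunct V is False.
Both cases fail — unsatisfiable.

UNSATISFIABLE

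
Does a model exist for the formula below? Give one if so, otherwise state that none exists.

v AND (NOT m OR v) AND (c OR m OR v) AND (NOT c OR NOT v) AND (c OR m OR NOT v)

Unit clause (v) forces v = True.
In (NOT c OR NOT v) only NOT c is left, so c = False.
In (c OR m OR NOT v) only m is left, so m = True.
All clauses satisfied.

c=F, m=T, v=T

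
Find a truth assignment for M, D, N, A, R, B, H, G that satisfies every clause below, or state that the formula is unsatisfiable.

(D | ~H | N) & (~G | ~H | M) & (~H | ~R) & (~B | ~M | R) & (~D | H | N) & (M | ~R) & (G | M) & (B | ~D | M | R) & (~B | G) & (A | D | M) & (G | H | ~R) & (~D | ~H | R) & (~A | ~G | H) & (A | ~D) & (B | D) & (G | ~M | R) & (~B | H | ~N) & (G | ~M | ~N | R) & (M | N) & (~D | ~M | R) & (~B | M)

Set M = True.
Set D = False.
  then (B | D) forces B = True.
  then (~B | ~M | R) forces R = True.
  then (~B | G) forces G = True.
  then (~H | ~R) forces H = False.
  then (~A | ~G | H) forces A = False.
  then (~B | H | ~N) forces N = False.
All clauses satisfied.

M=T, D=F, N=F, A=F, R=T, B=T, H=F, G=T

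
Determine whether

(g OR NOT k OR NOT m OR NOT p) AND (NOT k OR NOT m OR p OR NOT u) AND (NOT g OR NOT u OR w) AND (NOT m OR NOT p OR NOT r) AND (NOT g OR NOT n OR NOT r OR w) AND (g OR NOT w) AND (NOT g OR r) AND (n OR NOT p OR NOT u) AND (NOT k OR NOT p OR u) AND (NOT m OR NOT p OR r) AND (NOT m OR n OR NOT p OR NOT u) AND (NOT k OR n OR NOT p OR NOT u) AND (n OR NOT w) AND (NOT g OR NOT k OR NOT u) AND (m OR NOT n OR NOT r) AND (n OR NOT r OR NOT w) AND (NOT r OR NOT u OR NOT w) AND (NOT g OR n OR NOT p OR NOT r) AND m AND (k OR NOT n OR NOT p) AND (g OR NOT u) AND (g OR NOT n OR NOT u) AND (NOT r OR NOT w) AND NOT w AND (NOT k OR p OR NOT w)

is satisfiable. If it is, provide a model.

Unit clause (m) forces m = True.
Unit clause (NOT w) forces w = False.
Set n = True.
Try g = True:
  (NOT g OR NOT u OR w) forces u = False.
  (NOT g OR NOT n OR NOT r OR w) forces r = False.
  clause (NOT g OR r) is falsified — backtrack.
So g = False.
  then (g OR NOT u) forces u = False.
Set k = True.
  then (g OR NOT k OR NOT m OR NOT p) forces p = False.
Set r = True.
All clauses satisfied.

n = True; m = True; g = False; w = False; k = True; u = False; p = False; r = True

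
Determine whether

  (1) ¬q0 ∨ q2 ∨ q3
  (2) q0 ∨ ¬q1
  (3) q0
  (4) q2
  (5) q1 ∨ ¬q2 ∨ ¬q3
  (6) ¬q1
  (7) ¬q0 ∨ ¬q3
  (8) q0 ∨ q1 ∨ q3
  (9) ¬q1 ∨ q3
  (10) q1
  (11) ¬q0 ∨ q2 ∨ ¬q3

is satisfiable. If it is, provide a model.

The formula is unsatisfiable.

Case q1 = True:
  Clause (¬q1) is falsified — contradiction.
Case q1 = False:
  Clause (q1) is falsified — contradiction.
Both cases fail, so the formula is unsatisfiable.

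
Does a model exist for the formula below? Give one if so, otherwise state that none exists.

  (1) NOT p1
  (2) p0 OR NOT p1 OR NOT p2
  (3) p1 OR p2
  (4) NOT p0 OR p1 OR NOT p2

Unit clause (NOT p1) forces p1 = False.
In (p1 OR p2) only p2 is left, so p2 = True.
In (NOT p0 OR p1 OR NOT p2) only NOT p0 is left, so p0 = False.
All clauses satisfied.

p0: False, p1: False, p2: True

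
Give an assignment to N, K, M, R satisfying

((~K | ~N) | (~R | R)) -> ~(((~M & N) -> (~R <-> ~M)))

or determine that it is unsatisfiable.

N: True; K: False; M: False; R: True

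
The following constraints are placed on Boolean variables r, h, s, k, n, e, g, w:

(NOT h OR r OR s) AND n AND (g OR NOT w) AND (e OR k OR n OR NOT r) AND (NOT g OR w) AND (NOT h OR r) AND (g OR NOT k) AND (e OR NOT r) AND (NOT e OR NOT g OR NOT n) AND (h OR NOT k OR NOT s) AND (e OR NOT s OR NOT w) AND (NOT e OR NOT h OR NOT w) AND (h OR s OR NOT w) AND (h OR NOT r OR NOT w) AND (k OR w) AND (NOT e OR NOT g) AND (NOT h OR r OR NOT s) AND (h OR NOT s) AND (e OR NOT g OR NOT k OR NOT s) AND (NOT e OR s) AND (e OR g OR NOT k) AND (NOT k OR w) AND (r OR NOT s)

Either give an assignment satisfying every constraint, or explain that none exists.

Case g = True:
  (n) forces n = True.
  (NOT g OR w) forces w = True.
  (NOT e OR NOT g OR NOT n) forces e = False.
  (e OR NOT r) forces r = False.
  (NOT h OR r) forces h = False.
  (e OR NOT s OR NOT w) forces s = False.
  Clause (h OR s OR NOT w) is falsified — contradiction.
Case g = False:
  (n) forces n = True.
  (g OR NOT w) forces w = False.
  (g OR NOT k) forces k = False.
  Clause (k OR w) is falsified — contradiction.
Both cases fail, so the formula is unsatisfiable.

No satisfying assignment exists.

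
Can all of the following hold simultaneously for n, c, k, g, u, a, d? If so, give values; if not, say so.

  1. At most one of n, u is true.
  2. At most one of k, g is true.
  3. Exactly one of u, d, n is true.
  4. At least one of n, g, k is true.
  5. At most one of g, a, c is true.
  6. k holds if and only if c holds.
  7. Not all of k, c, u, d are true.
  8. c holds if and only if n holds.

n = False; c = False; k = False; g = True; u = True; a = False; d = False

  (1) {n, u}: 1 true — at most one ✓
  (2) {k, g}: 1 true — at most one ✓
  (3) {u, d, n}: 1 true — exactly one ✓
  (4) {n, g, k}: 1 true — at least one ✓
  (5) {g, a, c}: 1 true — at most one ✓
  (6) k=F, c=F — same ✓
  (7) {k, c, u, d}: 1/4 true — not all ✓
  (8) c=F, n=F — same ✓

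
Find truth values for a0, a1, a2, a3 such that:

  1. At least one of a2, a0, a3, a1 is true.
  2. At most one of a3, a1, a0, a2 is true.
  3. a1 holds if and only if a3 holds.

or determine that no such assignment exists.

a0 = True, a1 = False, a2 = False, a3 = False

  (1) {a2, a0, a3, a1}: 1 true — at least one ✓
  (2) {a3, a1, a0, a2}: 1 true — at most one ✓
  (3) a1=F, a3=F — same ✓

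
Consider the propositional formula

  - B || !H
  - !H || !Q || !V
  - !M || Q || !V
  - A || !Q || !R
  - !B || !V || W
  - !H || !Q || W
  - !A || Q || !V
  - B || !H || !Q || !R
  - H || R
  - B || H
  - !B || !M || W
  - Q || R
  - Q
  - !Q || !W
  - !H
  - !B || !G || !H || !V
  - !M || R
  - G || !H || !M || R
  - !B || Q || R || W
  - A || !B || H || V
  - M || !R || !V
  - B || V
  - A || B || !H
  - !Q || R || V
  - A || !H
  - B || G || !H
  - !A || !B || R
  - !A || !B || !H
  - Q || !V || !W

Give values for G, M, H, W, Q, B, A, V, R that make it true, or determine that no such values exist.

Unit clause (Q) forces Q = True.
In (!Q || !W) only !W is left, so W = False.
Unit clause (!H) forces H = False.
In (H || R) only R is left, so R = True.
In (B || H) only B is left, so B = True.
In (!B || !M || W) only !M is left, so M = False.
In (M || !R || !V) only !V is left, so V = False.
In (A || !Q || !R) only A is left, so A = True.
Set G = True.
All clauses satisfied.

G=T, M=F, H=F, W=F, Q=T, B=T, A=T, V=F, R=T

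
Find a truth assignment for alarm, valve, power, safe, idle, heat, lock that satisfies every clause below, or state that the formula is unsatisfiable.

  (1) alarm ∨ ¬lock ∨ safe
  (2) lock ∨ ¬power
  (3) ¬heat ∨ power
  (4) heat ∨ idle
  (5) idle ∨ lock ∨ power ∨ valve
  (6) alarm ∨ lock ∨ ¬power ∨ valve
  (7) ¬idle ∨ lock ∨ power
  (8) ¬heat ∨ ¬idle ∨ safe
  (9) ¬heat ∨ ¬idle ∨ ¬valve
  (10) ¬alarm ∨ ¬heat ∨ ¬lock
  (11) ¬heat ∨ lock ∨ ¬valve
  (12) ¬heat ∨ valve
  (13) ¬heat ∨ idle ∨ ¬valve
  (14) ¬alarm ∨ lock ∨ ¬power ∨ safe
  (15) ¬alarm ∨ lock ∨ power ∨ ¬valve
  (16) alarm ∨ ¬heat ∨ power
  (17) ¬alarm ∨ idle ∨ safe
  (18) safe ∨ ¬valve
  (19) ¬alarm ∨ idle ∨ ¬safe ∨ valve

alarm = True, valve = True, power = True, safe = True, idle = True, heat = False, lock = True

Set alarm = True.
Set valve = True.
  then (safe ∨ ¬valve) forces safe = True.
Set power = True.
  then (lock ∨ ¬power) forces lock = True.
  then (¬alarm ∨ ¬heat ∨ ¬lock) forces heat = False.
  then (heat ∨ idle) forces idle = True.
All clauses satisfied.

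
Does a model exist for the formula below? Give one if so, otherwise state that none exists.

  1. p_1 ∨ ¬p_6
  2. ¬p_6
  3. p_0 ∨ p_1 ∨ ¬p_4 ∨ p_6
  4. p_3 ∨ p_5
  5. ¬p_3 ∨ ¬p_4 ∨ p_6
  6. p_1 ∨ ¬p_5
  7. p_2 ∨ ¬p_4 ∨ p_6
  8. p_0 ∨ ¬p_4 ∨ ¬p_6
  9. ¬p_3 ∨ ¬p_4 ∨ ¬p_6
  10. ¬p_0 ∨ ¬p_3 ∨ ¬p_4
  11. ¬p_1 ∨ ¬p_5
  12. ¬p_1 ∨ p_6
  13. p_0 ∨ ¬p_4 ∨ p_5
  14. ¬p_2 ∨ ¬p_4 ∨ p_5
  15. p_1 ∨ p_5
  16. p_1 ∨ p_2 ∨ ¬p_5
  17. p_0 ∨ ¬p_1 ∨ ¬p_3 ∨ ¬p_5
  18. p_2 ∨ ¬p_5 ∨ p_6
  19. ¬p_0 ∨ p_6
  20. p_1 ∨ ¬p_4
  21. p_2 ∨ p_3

Case p_6 = True:
  Clause (¬p_6) is falsified — contradiction.
Case p_6 = False:
  (¬p_1 ∨ p_6) forces p_1 = False.
  (p_1 ∨ ¬p_5) forces p_5 = False.
  Clause (p_1 ∨ p_5) is falsified — contradiction.
Both cases fail, so the formula is unsatisfiable.

No satisfying assignment exists.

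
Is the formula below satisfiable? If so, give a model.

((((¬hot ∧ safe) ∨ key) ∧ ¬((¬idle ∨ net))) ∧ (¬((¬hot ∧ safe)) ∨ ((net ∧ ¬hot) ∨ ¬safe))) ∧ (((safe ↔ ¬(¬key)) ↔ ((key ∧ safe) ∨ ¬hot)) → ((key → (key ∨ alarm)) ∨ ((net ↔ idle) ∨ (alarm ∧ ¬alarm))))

safe=F, key=T, hot=F, alarm=F, net=F, idle=T

  (((¬hot ∧ safe) ∨ key) ∧ ¬((¬idle ∨ net))) ∧ (¬((¬hot ∧ safe)) ∨ ((net ∧ ¬hot) ∨ ¬safe)) = True
    ((¬hot ∧ safe) ∨ key) ∧ ¬((¬idle ∨ net)) = True
      (¬hot ∧ safe) ∨ key = True
        ¬hot ∧ safe = False
          ¬hot = True
      ¬((¬idle ∨ net)) = True
        ¬idle ∨ net = False
          ¬idle = False
    ¬((¬hot ∧ safe)) ∨ ((net ∧ ¬hot) ∨ ¬safe) = True
      ¬((¬hot ∧ safe)) = True
        ¬hot ∧ safe = False
          ¬hot = True
      (net ∧ ¬hot) ∨ ¬safe = True
        net ∧ ¬hot = False
          ¬hot = True
        ¬safe = True
  ((safe ↔ ¬(¬key)) ↔ ((key ∧ safe) ∨ ¬hot)) → ((key → (key ∨ alarm)) ∨ ((net ↔ idle) ∨ (alarm ∧ ¬alarm))) = True
    (safe ↔ ¬(¬key)) ↔ ((key ∧ safe) ∨ ¬hot) = False
      safe ↔ ¬(¬key) = False
        ¬(¬key) = True
          ¬key = False
      (key ∧ safe) ∨ ¬hot = True
        key ∧ safe = False
        ¬hot = True
    (key → (key ∨ alarm)) ∨ ((net ↔ idle) ∨ (alarm ∧ ¬alarm)) = True
      key → (key ∨ alarm) = True
        key ∨ alarm = True
      (net ↔ idle) ∨ (alarm ∧ ¬alarm) = False
        net ↔ idle = False
        alarm ∧ ¬alarm = False
          ¬alarm = True
Both conjuncts True, so the formula holds.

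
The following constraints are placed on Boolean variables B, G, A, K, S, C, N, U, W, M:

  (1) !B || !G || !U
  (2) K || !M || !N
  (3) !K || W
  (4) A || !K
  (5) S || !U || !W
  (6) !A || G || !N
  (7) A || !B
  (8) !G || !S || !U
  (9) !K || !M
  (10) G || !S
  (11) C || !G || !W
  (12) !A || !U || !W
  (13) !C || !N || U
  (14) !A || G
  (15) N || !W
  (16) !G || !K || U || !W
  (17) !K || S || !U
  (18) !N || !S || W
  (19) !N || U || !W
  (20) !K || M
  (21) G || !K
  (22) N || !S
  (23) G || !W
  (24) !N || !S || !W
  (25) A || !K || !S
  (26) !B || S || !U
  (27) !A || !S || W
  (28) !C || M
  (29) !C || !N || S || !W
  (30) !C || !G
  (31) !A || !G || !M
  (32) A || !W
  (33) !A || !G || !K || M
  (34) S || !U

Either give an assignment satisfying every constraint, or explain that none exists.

Set B = False.
Set G = True.
  then (!C || !G) forces C = False.
  then (C || !G || !W) forces W = False.
  then (!K || W) forces K = False.
Set A = False.
Try S = True:
  (!G || !S || !U) forces U = False.
  (!N || !S || W) forces N = False.
  clause (N || !S) is falsified — backtrack.
So S = False.
  then (S || !U) forces U = False.
Set N = False.
Set M = True.
All clauses satisfied.

B = False, G = True, A = False, K = False, S = False, C = False, N = False, U = False, W = False, M = True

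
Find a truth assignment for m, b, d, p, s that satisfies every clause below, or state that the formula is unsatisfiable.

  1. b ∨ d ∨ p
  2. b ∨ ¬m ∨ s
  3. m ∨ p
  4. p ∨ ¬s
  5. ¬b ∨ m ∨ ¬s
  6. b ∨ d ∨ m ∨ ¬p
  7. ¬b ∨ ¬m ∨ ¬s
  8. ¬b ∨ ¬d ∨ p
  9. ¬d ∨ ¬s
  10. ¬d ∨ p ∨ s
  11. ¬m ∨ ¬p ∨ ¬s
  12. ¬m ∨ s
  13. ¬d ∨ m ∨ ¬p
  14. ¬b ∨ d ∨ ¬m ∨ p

Try m = True:
  (¬m ∨ s) forces s = True.
  (p ∨ ¬s) forces p = True.
  clause (¬m ∨ ¬p ∨ ¬s) is falsified — backtrack.
So m = False.
  then (m ∨ p) forces p = True.
  then (¬d ∨ m ∨ ¬p) forces d = False.
  then (b ∨ d ∨ m ∨ ¬p) forces b = True.
  then (¬b ∨ m ∨ ¬s) forces s = False.
All clauses satisfied.

m=F; b=T; d=F; p=T; s=F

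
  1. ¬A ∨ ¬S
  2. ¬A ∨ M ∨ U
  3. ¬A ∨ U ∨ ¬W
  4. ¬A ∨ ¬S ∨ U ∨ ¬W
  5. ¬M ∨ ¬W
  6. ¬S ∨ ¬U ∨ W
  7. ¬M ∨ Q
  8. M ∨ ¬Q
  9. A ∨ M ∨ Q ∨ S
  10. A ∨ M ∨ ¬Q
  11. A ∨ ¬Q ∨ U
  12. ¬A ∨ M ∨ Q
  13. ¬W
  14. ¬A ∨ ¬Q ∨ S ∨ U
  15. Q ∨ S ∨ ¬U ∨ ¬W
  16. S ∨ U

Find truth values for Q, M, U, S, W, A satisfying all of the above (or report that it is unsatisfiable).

Unit clause (¬W) forces W = False.
Set Q = True.
  then (M ∨ ¬Q) forces M = True.
Set U = True.
  then (¬S ∨ ¬U ∨ W) forces S = False.
Set A = True.
All clauses satisfied.

Q: True; M: True; U: True; S: False; W: False; A: True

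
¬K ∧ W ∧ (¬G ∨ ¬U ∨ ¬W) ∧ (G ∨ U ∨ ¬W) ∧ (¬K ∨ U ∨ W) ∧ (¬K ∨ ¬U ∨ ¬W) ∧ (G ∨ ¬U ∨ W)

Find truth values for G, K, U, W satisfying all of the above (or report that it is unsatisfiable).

G: True; K: False; U: False; W: True

Unit clause (¬K) forces K = False.
Unit clause (W) forces W = True.
Set G = True.
  then (¬G ∨ ¬U ∨ ¬W) forces U = False.
All clauses satisfied.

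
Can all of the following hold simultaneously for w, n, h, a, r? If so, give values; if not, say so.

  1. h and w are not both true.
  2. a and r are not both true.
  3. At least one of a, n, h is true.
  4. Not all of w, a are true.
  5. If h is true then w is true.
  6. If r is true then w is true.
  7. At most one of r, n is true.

w=F; n=T; h=F; a=T; r=F

  (1) h=F, w=F — not both ✓
  (2) a=T, r=F — not both ✓
  (3) {a, n, h}: 2 true — at least one ✓
  (4) {w, a}: 1/2 true — not all ✓
  (5) h=F ⇒ w: vacuous ✓
  (6) r=F ⇒ w: vacuous ✓
  (7) {r, n}: 1 true — at most one ✓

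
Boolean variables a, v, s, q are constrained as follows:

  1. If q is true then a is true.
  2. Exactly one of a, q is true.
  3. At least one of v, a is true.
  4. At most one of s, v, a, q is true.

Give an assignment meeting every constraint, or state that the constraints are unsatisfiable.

a: True, v: False, s: False, q: False

  (1) q=F ⇒ a: vacuous ✓
  (2) {a, q}: 1 true — exactly one ✓
  (3) {v, a}: 1 true — at least one ✓
  (4) {s, v, a, q}: 1 true — at most one ✓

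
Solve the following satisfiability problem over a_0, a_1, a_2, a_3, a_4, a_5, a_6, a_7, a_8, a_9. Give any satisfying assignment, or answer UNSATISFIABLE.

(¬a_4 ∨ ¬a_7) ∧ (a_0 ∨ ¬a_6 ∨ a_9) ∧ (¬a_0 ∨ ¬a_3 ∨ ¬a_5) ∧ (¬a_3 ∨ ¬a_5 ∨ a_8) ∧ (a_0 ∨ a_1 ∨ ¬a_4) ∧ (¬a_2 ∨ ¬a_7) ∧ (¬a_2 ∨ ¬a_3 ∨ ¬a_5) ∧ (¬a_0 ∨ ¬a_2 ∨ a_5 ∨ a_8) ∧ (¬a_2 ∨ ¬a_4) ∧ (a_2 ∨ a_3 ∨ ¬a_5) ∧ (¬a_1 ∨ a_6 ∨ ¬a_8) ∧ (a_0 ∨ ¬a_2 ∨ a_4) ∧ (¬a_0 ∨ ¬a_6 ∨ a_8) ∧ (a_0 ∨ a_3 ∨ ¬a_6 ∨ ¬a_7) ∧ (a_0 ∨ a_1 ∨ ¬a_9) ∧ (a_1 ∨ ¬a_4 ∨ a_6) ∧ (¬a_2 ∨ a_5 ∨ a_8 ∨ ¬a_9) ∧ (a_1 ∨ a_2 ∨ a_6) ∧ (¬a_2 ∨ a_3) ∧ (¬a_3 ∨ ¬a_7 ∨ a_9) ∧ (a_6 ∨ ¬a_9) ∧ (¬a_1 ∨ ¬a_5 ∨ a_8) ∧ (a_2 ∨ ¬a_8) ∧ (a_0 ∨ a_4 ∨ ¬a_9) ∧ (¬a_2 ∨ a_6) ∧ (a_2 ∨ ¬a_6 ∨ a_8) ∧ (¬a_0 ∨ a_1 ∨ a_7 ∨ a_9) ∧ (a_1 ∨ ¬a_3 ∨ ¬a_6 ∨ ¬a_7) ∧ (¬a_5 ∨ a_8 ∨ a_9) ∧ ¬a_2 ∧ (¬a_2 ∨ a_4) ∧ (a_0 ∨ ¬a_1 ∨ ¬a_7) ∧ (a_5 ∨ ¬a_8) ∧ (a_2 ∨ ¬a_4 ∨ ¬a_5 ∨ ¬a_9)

a_0: False, a_1: True, a_2: False, a_3: True, a_4: False, a_5: False, a_6: False, a_7: False, a_8: False, a_9: False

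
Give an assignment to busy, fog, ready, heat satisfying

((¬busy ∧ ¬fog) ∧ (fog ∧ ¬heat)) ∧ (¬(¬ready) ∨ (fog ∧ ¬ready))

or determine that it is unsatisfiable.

The formula is unsatisfiable.

Case fog = True: the conjunct ¬fog is False.
Case fog = False: the conjunct fog is False.
Both cases fail — unsatisfiable.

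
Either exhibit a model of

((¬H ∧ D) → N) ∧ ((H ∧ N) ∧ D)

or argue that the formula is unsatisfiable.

N: True, H: True, D: True

  (¬H ∧ D) → N = True
    ¬H ∧ D = False
      ¬H = False
  (H ∧ N) ∧ D = True
    H ∧ N = True
Both conjuncts True, so the formula holds.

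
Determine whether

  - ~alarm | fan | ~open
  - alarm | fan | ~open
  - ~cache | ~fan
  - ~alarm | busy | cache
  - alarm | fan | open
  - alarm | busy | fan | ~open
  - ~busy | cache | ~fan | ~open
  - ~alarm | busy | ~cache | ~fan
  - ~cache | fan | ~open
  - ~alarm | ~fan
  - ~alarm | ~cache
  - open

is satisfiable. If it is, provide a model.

fan = True; busy = False; open = True; cache = False; alarm = False

Unit clause (open) forces open = True.
Set fan = True.
  then (~cache | ~fan) forces cache = False.
  then (~busy | cache | ~fan | ~open) forces busy = False.
  then (~alarm | ~fan) forces alarm = False.
All clauses satisfied.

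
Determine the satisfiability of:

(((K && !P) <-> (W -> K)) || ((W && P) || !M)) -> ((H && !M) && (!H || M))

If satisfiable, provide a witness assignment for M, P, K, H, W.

M = True, P = True, K = True, H = True, W = False

  (((K && !P) <-> (W -> K)) || ((W && P) || !M)) -> ((H && !M) && (!H || M)) = True
    ((K && !P) <-> (W -> K)) || ((W && P) || !M) = False
      (K && !P) <-> (W -> K) = False
        K && !P = False
          !P = False
        W -> K = True
      (W && P) || !M = False
        W && P = False
        !M = False
    (H && !M) && (!H || M) = False
      H && !M = False
        !M = False
      !H || M = True
        !H = False
The formula evaluates to True.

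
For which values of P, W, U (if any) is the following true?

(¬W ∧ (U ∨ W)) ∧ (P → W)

P = False; W = False; U = True

  ¬W ∧ (U ∨ W) = True
    ¬W = True
    U ∨ W = True
  P → W = True
Both conjuncts True, so the formula holds.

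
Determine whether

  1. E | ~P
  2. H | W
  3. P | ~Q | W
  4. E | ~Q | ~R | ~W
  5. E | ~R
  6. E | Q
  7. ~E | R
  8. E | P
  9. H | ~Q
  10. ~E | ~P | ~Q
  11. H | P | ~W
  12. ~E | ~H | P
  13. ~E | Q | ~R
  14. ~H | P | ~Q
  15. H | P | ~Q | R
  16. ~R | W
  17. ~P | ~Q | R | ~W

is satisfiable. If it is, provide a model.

The formula is unsatisfiable.

Case Q = True:
  (H | ~Q) forces H = True.
  (~H | P | ~Q) forces P = True.
  (E | ~P) forces E = True.
  Clause (~E | ~P | ~Q) is falsified — contradiction.
Case Q = False:
  (E | Q) forces E = True.
  (~E | R) forces R = True.
  Clause (~E | Q | ~R) is falsified — contradiction.
Both cases fail, so the formula is unsatisfiable.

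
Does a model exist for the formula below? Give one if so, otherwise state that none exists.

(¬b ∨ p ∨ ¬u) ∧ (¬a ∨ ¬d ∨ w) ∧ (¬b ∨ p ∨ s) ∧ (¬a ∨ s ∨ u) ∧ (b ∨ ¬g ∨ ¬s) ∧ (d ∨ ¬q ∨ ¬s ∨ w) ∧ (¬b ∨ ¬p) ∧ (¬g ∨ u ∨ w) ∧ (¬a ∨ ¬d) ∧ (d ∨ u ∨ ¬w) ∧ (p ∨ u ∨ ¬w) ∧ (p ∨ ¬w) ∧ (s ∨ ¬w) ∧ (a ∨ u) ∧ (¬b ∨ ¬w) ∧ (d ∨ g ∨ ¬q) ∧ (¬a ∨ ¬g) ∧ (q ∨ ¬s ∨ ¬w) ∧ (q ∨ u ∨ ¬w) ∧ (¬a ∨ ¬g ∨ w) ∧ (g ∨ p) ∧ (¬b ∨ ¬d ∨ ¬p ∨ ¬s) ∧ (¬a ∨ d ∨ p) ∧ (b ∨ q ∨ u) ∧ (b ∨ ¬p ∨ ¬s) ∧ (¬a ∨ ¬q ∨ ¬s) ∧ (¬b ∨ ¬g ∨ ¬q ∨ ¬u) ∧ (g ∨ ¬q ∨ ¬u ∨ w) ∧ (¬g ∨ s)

Set u = True.
Set a = True.
  then (¬a ∨ ¬d) forces d = False.
  then (¬a ∨ ¬g) forces g = False.
  then (g ∨ p) forces p = True.
  then (¬b ∨ ¬p) forces b = False.
  then (d ∨ g ∨ ¬q) forces q = False.
  then (b ∨ ¬p ∨ ¬s) forces s = False.
  then (s ∨ ¬w) forces w = False.
All clauses satisfied.

u: True, a: True, s: False, d: False, g: False, q: False, p: True, w: False, b: False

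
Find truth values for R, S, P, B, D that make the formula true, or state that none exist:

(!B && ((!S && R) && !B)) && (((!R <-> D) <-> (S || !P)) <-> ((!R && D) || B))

R=T; S=F; P=F; B=F; D=T

  !B && ((!S && R) && !B) = True
    !B = True
    (!S && R) && !B = True
      !S && R = True
        !S = True
      !B = True
  ((!R <-> D) <-> (S || !P)) <-> ((!R && D) || B) = True
    (!R <-> D) <-> (S || !P) = False
      !R <-> D = False
        !R = False
      S || !P = True
        !P = True
    (!R && D) || B = False
      !R && D = False
        !R = False
Both conjuncts True, so the formula holds.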